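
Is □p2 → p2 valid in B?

Yes, valid

Tableau for the negation ¬(□p2 → p2):
1. ¬(□p2 → p2), 0
2. □p2, 0   [¬→-rule on 1]
3. ¬p2, 0   [¬→-rule on 1]
4. p2, 0   [□-rule on 2 via 0R0]
Accessibility: 0R0
Branch closes: p2 and ¬p2 both at 0.
Every branch of the negation's tableau closes; the branch above is one of them.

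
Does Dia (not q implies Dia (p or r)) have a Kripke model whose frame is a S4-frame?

1. Dia (not q implies Dia (p or r)), u
2. not q implies Dia (p or r), v
3. Dia (p or r), v
4. p or r, w
5. r, w
Accessibility: uRu, uRv, uRw, vRv, vRw, wRw

Satisfiable (open branch found)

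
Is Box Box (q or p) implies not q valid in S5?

Not valid

Tableau for the negation not (Box Box (q or p) implies not q):
1. not (Box Box (q or p) implies not q), u
2. Box Box (q or p), u
3. q, u
4. Box (q or p), u
5. q or p, u
6. p, u
Accessibility: uRu
The negation has an open branch (countermodel exists).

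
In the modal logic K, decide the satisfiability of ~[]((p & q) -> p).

1. ~[]((p & q) -> p), u
2. ~((p & q) -> p), v   [~[]-rule on 1: fresh world v, uRv]
3. p & q, v   [~->-rule on 2]
4. ~p, v   [~->-rule on 2]
5. p, v   [&-rule on 3]
6. q, v   [&-rule on 3]
Accessibility: uRv
Branch closes: p and ~p both at v.
(One branch shown.) All branches close.

No, unsatisfiable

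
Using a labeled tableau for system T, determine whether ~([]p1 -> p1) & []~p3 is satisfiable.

1. ~([]p1 -> p1) & []~p3, u
2. ~([]p1 -> p1), u
3. []~p3, u
4. []p1, u
5. ~p1, u
6. ~p3, u
7. p1, u
Accessibility: uRu
Branch closes: p1 and ~p1 both at u.
All branches of the tableau close; one closing branch shown above.

No, unsatisfiable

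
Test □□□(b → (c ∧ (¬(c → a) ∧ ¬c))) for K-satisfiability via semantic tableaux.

Satisfiable

1. □□□(b → (c ∧ (¬(c → a) ∧ ¬c))), w0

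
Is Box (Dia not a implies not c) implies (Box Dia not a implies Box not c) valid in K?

Tableau for the negation not (Box (Dia not a implies not c) implies (Box Dia not a implies Box not c)):
1. not (Box (Dia not a implies not c) implies (Box Dia not a implies Box not c)), w0
2. Box (Dia not a implies not c), w0
3. not (Box Dia not a implies Box not c), w0
4. Box Dia not a, w0
5. not Box not c, w0
6. c, w1
7. Dia not a implies not c, w1
8. Dia not a, w1
9. not Dia not a, w1
10. not a, w2
11. a, w2
Accessibility: w0Rw1, w1Rw2
Branch closes: a and not a both at w2.
All branches of the negation close; one closing branch shown above.

Yes, valid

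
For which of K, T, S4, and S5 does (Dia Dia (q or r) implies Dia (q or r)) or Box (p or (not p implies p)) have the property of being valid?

T-tableau for the negation not ((Dia Dia (q or r) implies Dia (q or r)) or Box (p or (not p implies p))):
1. not ((Dia Dia (q or r) implies Dia (q or r)) or Box (p or (not p implies p))), w0
2. not (Dia Dia (q or r) implies Dia (q or r)), w0
3. not Box (p or (not p implies p)), w0
4. Dia Dia (q or r), w0
5. not Dia (q or r), w0
6. not (q or r), w0
7. not q, w0
8. not r, w0
9. not (p or (not p implies p)), w1
10. not p, w1
11. not (not p implies p), w1
12. not (q or r), w1
13. not q, w1
14. not r, w1
15. Dia (q or r), w2
16. not (q or r), w2
17. not q, w2
18. not r, w2
19. q or r, w3
20. r, w3
Accessibility: w0Rw0, w0Rw1, w0Rw2, w1Rw1, w2Rw2, w2Rw3, w3Rw3
Complete open branch: countermodel on a T-frame, so not valid in T, nor in K (the same frame is also a K-frame).
S4-tableau for the negation not ((Dia Dia (q or r) implies Dia (q or r)) or Box (p or (not p implies p))):
1. not ((Dia Dia (q or r) implies Dia (q or r)) or Box (p or (not p implies p))), w0
2. not (Dia Dia (q or r) implies Dia (q or r)), w0
3. not Box (p or (not p implies p)), w0
4. Dia Dia (q or r), w0
5. not Dia (q or r), w0
6. not (q or r), w0
7. not q, w0
8. not r, w0
9. not (p or (not p implies p)), w1
10. not p, w1
11. not (not p implies p), w1
12. not (q or r), w1
13. not q, w1
14. not r, w1
15. Dia (q or r), w2
16. not (q or r), w2
17. not q, w2
18. not r, w2
19. q or r, w3
20. not (q or r), w3
21. not q, w3
22. not r, w3
23. r, w3
Accessibility: w0Rw0, w0Rw1, w0Rw2, w0Rw3, w1Rw1, w2Rw2, w2Rw3, w3Rw3
Branch closes: r and not r both at w3.
Every branch closes (one shown): valid in S4, hence also in S5 (every theorem of S4 is a theorem of S5).

S4, S5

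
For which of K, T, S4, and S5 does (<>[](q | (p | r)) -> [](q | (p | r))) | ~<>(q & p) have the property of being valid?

S5

S4-tableau for the negation ~((<>[](q | (p | r)) -> [](q | (p | r))) | ~<>(q & p)):
1. ~((<>[](q | (p | r)) -> [](q | (p | r))) | ~<>(q & p)), w0
2. ~(<>[](q | (p | r)) -> [](q | (p | r))), w0   [~|-rule on 1]
3. <>(q & p), w0   [~|-rule on 1]
4. <>[](q | (p | r)), w0   [~->-rule on 2]
5. ~[](q | (p | r)), w0   [~->-rule on 2]
6. q & p, w1   [<>-rule on 3: fresh world w1, w0Rw1]
7. q, w1   [&-rule on 6]
8. p, w1   [&-rule on 6]
9. [](q | (p | r)), w2   [<>-rule on 4: fresh world w2, w0Rw2]
10. q | (p | r), w2   [[]-rule on 9 via w2Rw2]
11. p | r, w2   [|-rule on 10 (branches; this branch)]
12. r, w2   [|-rule on 11 (branches; this branch)]
13. ~(q | (p | r)), w3   [~[]-rule on 5: fresh world w3, w0Rw3]
14. ~q, w3   [~|-rule on 13]
15. ~(p | r), w3   [~|-rule on 13]
16. ~p, w3   [~|-rule on 15]
17. ~r, w3   [~|-rule on 15]
Accessibility: w0Rw0, w0Rw1, w0Rw2, w0Rw3, w1Rw1, w2Rw2, w3Rw3
Complete open branch: countermodel on an S4-frame, so not valid in S4, nor in K, T (the same frame is also a K-frame and a T-frame).
S5-tableau for the negation ~((<>[](q | (p | r)) -> [](q | (p | r))) | ~<>(q & p)):
1. ~((<>[](q | (p | r)) -> [](q | (p | r))) | ~<>(q & p)), w0
2. ~(<>[](q | (p | r)) -> [](q | (p | r))), w0   [~|-rule on 1]
3. <>(q & p), w0   [~|-rule on 1]
4. <>[](q | (p | r)), w0   [~->-rule on 2]
5. ~[](q | (p | r)), w0   [~->-rule on 2]
6. q & p, w1   [<>-rule on 3: fresh world w1, w0Rw1]
7. q, w1   [&-rule on 6]
8. p, w1   [&-rule on 6]
9. [](q | (p | r)), w2   [<>-rule on 4: fresh world w2, w0Rw2]
10. q | (p | r), w0   [[]-rule on 9 via w2Rw0]
11. q | (p | r), w1   [[]-rule on 9 via w2Rw1]
12. q | (p | r), w2   [[]-rule on 9 via w2Rw2]
13. p | r, w0   [|-rule on 10 (branches; this branch)]
14. p | r, w1   [|-rule on 11 (branches; this branch)]
15. p | r, w2   [|-rule on 12 (branches; this branch)]
16. r, w0   [|-rule on 13 (branches; this branch)]
17. r, w1   [|-rule on 14 (branches; this branch)]
18. r, w2   [|-rule on 15 (branches; this branch)]
19. ~(q | (p | r)), w3   [~[]-rule on 5: fresh world w3, w0Rw3]
20. ~q, w3   [~|-rule on 19]
21. ~(p | r), w3   [~|-rule on 19]
22. ~p, w3   [~|-rule on 21]
23. ~r, w3   [~|-rule on 21]
24. q | (p | r), w3   [[]-rule on 9 via w2Rw3]
25. p | r, w3   [|-rule on 24 (branches; this branch)]
26. r, w3   [|-rule on 25 (branches; this branch)]
Accessibility: w0Rw0, w0Rw1, w0Rw2, w0Rw3, w1Rw0, w1Rw1, w1Rw2, w1Rw3, w2Rw0, w2Rw1, w2Rw2, w2Rw3, w3Rw0, w3Rw1, w3Rw2, w3Rw3
Branch closes: r and ~r both at w3.
Every branch closes (one shown): valid in S5.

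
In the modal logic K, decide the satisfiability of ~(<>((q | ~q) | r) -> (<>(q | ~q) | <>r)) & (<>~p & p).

No, unsatisfiable

1. ~(<>((q | ~q) | r) -> (<>(q | ~q) | <>r)) & (<>~p & p), u
2. ~(<>((q | ~q) | r) -> (<>(q | ~q) | <>r)), u   [&-rule on 1]
3. <>~p & p, u   [&-rule on 1]
4. <>((q | ~q) | r), u   [~->-rule on 2]
5. ~(<>(q | ~q) | <>r), u   [~->-rule on 2]
6. <>~p, u   [&-rule on 3]
7. p, u   [&-rule on 3]
8. ~<>(q | ~q), u   [~|-rule on 5]
9. ~<>r, u   [~|-rule on 5]
10. (q | ~q) | r, v   [<>-rule on 4: fresh world v, uRv]
11. ~(q | ~q), v   [~<>-rule on 8 via uRv]
12. ~q, v   [~|-rule on 11]
13. q, v   [~|-rule on 11]
Accessibility: uRv
Branch closes: q and ~q both at v.
Every branch closes; the branch above is one of them.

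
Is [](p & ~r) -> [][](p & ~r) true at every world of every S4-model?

Tableau for the negation ~([](p & ~r) -> [][](p & ~r)):
1. ~([](p & ~r) -> [][](p & ~r)), w0
2. [](p & ~r), w0
3. ~[][](p & ~r), w0
4. p & ~r, w0
5. p, w0
6. ~r, w0
7. ~[](p & ~r), w1
8. p & ~r, w1
9. p, w1
10. ~r, w1
11. ~(p & ~r), w2
12. p & ~r, w2
13. p, w2
14. ~r, w2
15. r, w2
Accessibility: w0Rw0, w0Rw1, w0Rw2, w1Rw1, w1Rw2, w2Rw2
Branch closes: r and ~r both at w2.
Every branch of the negation's tableau closes; the branch above is one of them.

Valid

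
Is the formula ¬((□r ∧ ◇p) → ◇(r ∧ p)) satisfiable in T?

1. ¬((□r ∧ ◇p) → ◇(r ∧ p)), u
2. □r ∧ ◇p, u
3. ¬◇(r ∧ p), u
4. □r, u
5. ◇p, u
6. ¬(r ∧ p), u
7. r, u
8. ¬p, u
9. p, v
10. ¬(r ∧ p), v
11. r, v
12. ¬p, v
Accessibility: uRu, uRv, vRv
Branch closes: p and ¬p both at v.
(One branch shown.) All branches close.

Unsatisfiable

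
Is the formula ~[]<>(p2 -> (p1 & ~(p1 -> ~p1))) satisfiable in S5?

1. ~[]<>(p2 -> (p1 & ~(p1 -> ~p1))), w0
2. ~<>(p2 -> (p1 & ~(p1 -> ~p1))), w1
3. ~(p2 -> (p1 & ~(p1 -> ~p1))), w0
4. p2, w0
5. ~(p1 & ~(p1 -> ~p1)), w0
6. ~(p2 -> (p1 & ~(p1 -> ~p1))), w1
7. p2, w1
8. ~(p1 & ~(p1 -> ~p1)), w1
9. p1 -> ~p1, w0
10. p1 -> ~p1, w1
11. ~p1, w0
12. ~p1, w1
Accessibility: w0Rw0, w0Rw1, w1Rw0, w1Rw1

Yes, satisfiable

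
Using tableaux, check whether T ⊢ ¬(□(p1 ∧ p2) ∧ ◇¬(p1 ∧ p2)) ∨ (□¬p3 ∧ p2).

Valid

Tableau for the negation ¬(¬(□(p1 ∧ p2) ∧ ◇¬(p1 ∧ p2)) ∨ (□¬p3 ∧ p2)):
1. ¬(¬(□(p1 ∧ p2) ∧ ◇¬(p1 ∧ p2)) ∨ (□¬p3 ∧ p2)), w0
2. □(p1 ∧ p2) ∧ ◇¬(p1 ∧ p2), w0   [¬∨-rule on 1]
3. ¬(□¬p3 ∧ p2), w0   [¬∨-rule on 1]
4. □(p1 ∧ p2), w0   [∧-rule on 2]
5. ◇¬(p1 ∧ p2), w0   [∧-rule on 2]
6. p1 ∧ p2, w0   [□-rule on 4 via w0Rw0]
7. p1, w0   [∧-rule on 6]
8. p2, w0   [∧-rule on 6]
9. ¬□¬p3, w0   [¬∧-rule on 3 (branches; this branch)]
10. ¬(p1 ∧ p2), w1   [◇-rule on 5: fresh world w1, w0Rw1]
11. p1 ∧ p2, w1   [□-rule on 4 via w0Rw1]
12. p1, w1   [∧-rule on 11]
13. p2, w1   [∧-rule on 11]
14. ¬p2, w1   [¬∧-rule on 10 (branches; this branch)]
Accessibility: w0Rw0, w0Rw1, w1Rw1
Branch closes: p2 and ¬p2 both at w1.
All branches of the negation close; one closing branch shown above.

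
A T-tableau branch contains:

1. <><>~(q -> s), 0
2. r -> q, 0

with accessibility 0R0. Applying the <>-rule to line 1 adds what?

a fresh world 1 with 0R1, and <>~(q -> s) at 1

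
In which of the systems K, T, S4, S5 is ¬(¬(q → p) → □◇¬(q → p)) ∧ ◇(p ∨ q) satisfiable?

S5-tableau for the formula:
1. ¬(¬(q → p) → □◇¬(q → p)) ∧ ◇(p ∨ q), u
2. ¬(¬(q → p) → □◇¬(q → p)), u
3. ◇(p ∨ q), u
4. ¬(q → p), u
5. ¬□◇¬(q → p), u
6. q, u
7. ¬p, u
8. p ∨ q, v
9. q, v
10. ¬◇¬(q → p), w
11. q → p, u
12. q → p, v
13. q → p, w
14. p, u
Accessibility: uRu, uRv, uRw, vRu, vRv, vRw, wRu, wRv, wRw
Branch closes: p and ¬p both at u.
Every branch closes (one shown): unsatisfiable in S5.
S4-tableau for the formula:
1. ¬(¬(q → p) → □◇¬(q → p)) ∧ ◇(p ∨ q), u
2. ¬(¬(q → p) → □◇¬(q → p)), u
3. ◇(p ∨ q), u
4. ¬(q → p), u
5. ¬□◇¬(q → p), u
6. q, u
7. ¬p, u
8. p ∨ q, v
9. q, v
10. ¬◇¬(q → p), w
11. q → p, w
12. p, w
Accessibility: uRu, uRv, uRw, vRv, wRw
Complete open branch: satisfiable in S4, hence also in K, T (this S4-model is also a K-model and a T-model).

K, T, S4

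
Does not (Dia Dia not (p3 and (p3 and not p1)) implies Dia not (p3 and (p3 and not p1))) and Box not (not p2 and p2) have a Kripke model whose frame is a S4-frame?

1. not (Dia Dia not (p3 and (p3 and not p1)) implies Dia not (p3 and (p3 and not p1))) and Box not (not p2 and p2), w0
2. not (Dia Dia not (p3 and (p3 and not p1)) implies Dia not (p3 and (p3 and not p1))), w0
3. Box not (not p2 and p2), w0
4. Dia Dia not (p3 and (p3 and not p1)), w0
5. not Dia not (p3 and (p3 and not p1)), w0
6. not (not p2 and p2), w0
7. p3 and (p3 and not p1), w0
8. p3, w0
9. p3 and not p1, w0
10. not p1, w0
11. not p2, w0
12. Dia not (p3 and (p3 and not p1)), w1
13. not (not p2 and p2), w1
14. p3 and (p3 and not p1), w1
15. p3, w1
16. p3 and not p1, w1
17. not p1, w1
18. not p2, w1
19. not (p3 and (p3 and not p1)), w2
20. not (not p2 and p2), w2
21. p3 and (p3 and not p1), w2
22. p3, w2
23. p3 and not p1, w2
24. not p1, w2
25. not (p3 and not p1), w2
26. not p2, w2
27. p1, w2
Accessibility: w0Rw0, w0Rw1, w0Rw2, w1Rw1, w1Rw2, w2Rw2
Branch closes: p1 and not p1 both at w2.
Every branch closes; the branch above is one of them.

No, unsatisfiable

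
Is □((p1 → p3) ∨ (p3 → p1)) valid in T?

Valid in T

Tableau for the negation ¬□((p1 → p3) ∨ (p3 → p1)):
1. ¬□((p1 → p3) ∨ (p3 → p1)), w0
2. ¬((p1 → p3) ∨ (p3 → p1)), w1
3. ¬(p1 → p3), w1
4. ¬(p3 → p1), w1
5. p1, w1
6. ¬p3, w1
7. p3, w1
8. ¬p1, w1
Accessibility: w0Rw0, w0Rw1, w1Rw1
Branch closes: p3 and ¬p3 both at w1.
All branches of the negation close; one closing branch shown above.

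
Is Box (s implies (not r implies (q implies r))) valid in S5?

Tableau for the negation not Box (s implies (not r implies (q implies r))):
1. not Box (s implies (not r implies (q implies r))), 0
2. not (s implies (not r implies (q implies r))), 1
3. s, 1
4. not (not r implies (q implies r)), 1
5. not r, 1
6. not (q implies r), 1
7. q, 1
Accessibility: 0R0, 0R1, 1R0, 1R1
The negation has an open branch (countermodel exists).

Invalid (countermodel exists)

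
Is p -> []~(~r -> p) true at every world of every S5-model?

Invalid (countermodel exists)

Tableau for the negation ~(p -> []~(~r -> p)):
1. ~(p -> []~(~r -> p)), w0
2. p, w0
3. ~[]~(~r -> p), w0
4. ~r -> p, w1
5. p, w1
Accessibility: w0Rw0, w0Rw1, w1Rw0, w1Rw1
The negation has an open branch (countermodel exists).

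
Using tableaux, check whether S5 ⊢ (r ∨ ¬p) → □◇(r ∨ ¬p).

Yes, valid

Tableau for the negation ¬((r ∨ ¬p) → □◇(r ∨ ¬p)):
1. ¬((r ∨ ¬p) → □◇(r ∨ ¬p)), u
2. r ∨ ¬p, u
3. ¬□◇(r ∨ ¬p), u
4. ¬p, u
5. ¬◇(r ∨ ¬p), v
6. ¬(r ∨ ¬p), u
7. ¬r, u
8. p, u
Accessibility: uRu, uRv, vRu, vRv
Branch closes: p and ¬p both at u.
Every branch of the negation's tableau closes; the branch above is one of them.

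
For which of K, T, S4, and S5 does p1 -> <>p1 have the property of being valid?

T, S4, S5

T-tableau for the negation ~(p1 -> <>p1):
1. ~(p1 -> <>p1), u
2. p1, u   [~->-rule on 1]
3. ~<>p1, u   [~->-rule on 1]
4. ~p1, u   [~<>-rule on 3 via uRu]
Accessibility: uRu
Branch closes: p1 and ~p1 both at u.
Every branch closes (one shown): valid in T, hence also in S4, S5 (every theorem of T is a theorem of S4 and S5).
K-tableau for the negation ~(p1 -> <>p1):
1. ~(p1 -> <>p1), u
2. p1, u   [~->-rule on 1]
3. ~<>p1, u   [~->-rule on 1]
Complete open branch: countermodel on a K-frame, so not valid in K.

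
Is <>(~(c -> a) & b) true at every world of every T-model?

Tableau for the negation ~<>(~(c -> a) & b):
1. ~<>(~(c -> a) & b), w0
2. ~(~(c -> a) & b), w0   [~<>-rule on 1 via w0Rw0]
3. ~b, w0   [~&-rule on 2 (branches; this branch)]
Accessibility: w0Rw0
The negation has an open branch (countermodel exists).

No, not valid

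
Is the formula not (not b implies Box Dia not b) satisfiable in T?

1. not (not b implies Box Dia not b), u
2. not b, u   [neg-implies-rule on 1]
3. not Box Dia not b, u   [neg-implies-rule on 1]
4. not Dia not b, v   [neg-Box-rule on 3: fresh world v, uRv]
5. b, v   [neg-Dia-rule on 4 via vRv]
Accessibility: uRu, uRv, vRv

Yes, satisfiable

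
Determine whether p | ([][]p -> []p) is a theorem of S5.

Valid in S5

Tableau for the negation ~(p | ([][]p -> []p)):
1. ~(p | ([][]p -> []p)), w0
2. ~p, w0   [~|-rule on 1]
3. ~([][]p -> []p), w0   [~|-rule on 1]
4. [][]p, w0   [~->-rule on 3]
5. ~[]p, w0   [~->-rule on 3]
6. []p, w0   [[]-rule on 4 via w0Rw0]
7. p, w0   [[]-rule on 6 via w0Rw0]
Accessibility: w0Rw0
Branch closes: p and ~p both at w0.
Every branch of the negation's tableau closes; the branch above is one of them.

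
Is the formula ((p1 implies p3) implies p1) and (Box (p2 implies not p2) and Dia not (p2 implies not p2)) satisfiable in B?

1. ((p1 implies p3) implies p1) and (Box (p2 implies not p2) and Dia not (p2 implies not p2)), w0
2. (p1 implies p3) implies p1, w0   [and-rule on 1]
3. Box (p2 implies not p2) and Dia not (p2 implies not p2), w0   [and-rule on 1]
4. Box (p2 implies not p2), w0   [and-rule on 3]
5. Dia not (p2 implies not p2), w0   [and-rule on 3]
6. p2 implies not p2, w0   [Box-rule on 4 via w0Rw0]
7. not (p1 implies p3), w0   [implies-rule on 2 (branches; this branch)]
8. p1, w0   [neg-implies-rule on 7]
9. not p3, w0   [neg-implies-rule on 7]
10. not p2, w0   [implies-rule on 6 (branches; this branch)]
11. not (p2 implies not p2), w1   [Dia-rule on 5: fresh world w1, w0Rw1]
12. p2, w1   [neg-implies-rule on 11]
13. p2 implies not p2, w1   [Box-rule on 4 via w0Rw1]
14. not p2, w1   [implies-rule on 13 (branches; this branch)]
Accessibility: w0Rw0, w0Rw1, w1Rw0, w1Rw1
Branch closes: p2 and not p2 both at w1.
Every branch closes; the branch above is one of them.

Unsatisfiable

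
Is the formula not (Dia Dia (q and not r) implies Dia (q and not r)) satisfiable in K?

Satisfiable (open branch found)

1. not (Dia Dia (q and not r) implies Dia (q and not r)), u
2. Dia Dia (q and not r), u
3. not Dia (q and not r), u
4. Dia (q and not r), v
5. not (q and not r), v
6. r, v
7. q and not r, w
8. q, w
9. not r, w
Accessibility: uRv, vRw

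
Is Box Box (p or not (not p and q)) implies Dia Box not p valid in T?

Invalid (countermodel exists)

Tableau for the negation not (Box Box (p or not (not p and q)) implies Dia Box not p):
1. not (Box Box (p or not (not p and q)) implies Dia Box not p), u
2. Box Box (p or not (not p and q)), u   [neg-implies-rule on 1]
3. not Dia Box not p, u   [neg-implies-rule on 1]
4. Box (p or not (not p and q)), u   [Box-rule on 2 via uRu]
5. not Box not p, u   [neg-Dia-rule on 3 via uRu]
6. p or not (not p and q), u   [Box-rule on 4 via uRu]
7. not (not p and q), u   [or-rule on 6 (branches; this branch)]
8. not q, u   [neg-and-rule on 7 (branches; this branch)]
9. p, v   [neg-Box-rule on 5: fresh world v, uRv]
10. Box (p or not (not p and q)), v   [Box-rule on 2 via uRv]
11. not Box not p, v   [neg-Dia-rule on 3 via uRv]
12. p or not (not p and q), v   [Box-rule on 4 via uRv]
13. not (not p and q), v   [or-rule on 12 (branches; this branch)]
14. not q, v   [neg-and-rule on 13 (branches; this branch)]
15. p, w   [neg-Box-rule on 11: fresh world w, vRw]
16. p or not (not p and q), w   [Box-rule on 10 via vRw]
17. not (not p and q), w   [or-rule on 16 (branches; this branch)]
18. not q, w   [neg-and-rule on 17 (branches; this branch)]
Accessibility: uRu, uRv, vRv, vRw, wRw
The negation has an open branch (countermodel exists).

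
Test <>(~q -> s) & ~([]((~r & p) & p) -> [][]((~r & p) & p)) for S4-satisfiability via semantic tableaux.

No, unsatisfiable

1. <>(~q -> s) & ~([]((~r & p) & p) -> [][]((~r & p) & p)), 0
2. <>(~q -> s), 0
3. ~([]((~r & p) & p) -> [][]((~r & p) & p)), 0
4. []((~r & p) & p), 0
5. ~[][]((~r & p) & p), 0
6. (~r & p) & p, 0
7. ~r & p, 0
8. p, 0
9. ~r, 0
10. ~q -> s, 1
11. (~r & p) & p, 1
12. ~r & p, 1
13. p, 1
14. ~r, 1
15. s, 1
16. ~[]((~r & p) & p), 2
17. (~r & p) & p, 2
18. ~r & p, 2
19. p, 2
20. ~r, 2
21. ~((~r & p) & p), 3
22. (~r & p) & p, 3
23. ~r & p, 3
24. p, 3
25. ~r, 3
26. ~(~r & p), 3
27. ~p, 3
Accessibility: 0R0, 0R1, 0R2, 0R3, 1R1, 2R2, 2R3, 3R3
Branch closes: p and ~p both at 3.
Every branch closes; the branch above is one of them.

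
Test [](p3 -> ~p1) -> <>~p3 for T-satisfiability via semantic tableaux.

1. [](p3 -> ~p1) -> <>~p3, 0
2. <>~p3, 0
3. ~p3, 1
Accessibility: 0R0, 0R1, 1R1

Yes, satisfiable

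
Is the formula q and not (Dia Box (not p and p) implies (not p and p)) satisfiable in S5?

Unsatisfiable

1. q and not (Dia Box (not p and p) implies (not p and p)), u
2. q, u   [and-rule on 1]
3. not (Dia Box (not p and p) implies (not p and p)), u   [and-rule on 1]
4. Dia Box (not p and p), u   [neg-implies-rule on 3]
5. not (not p and p), u   [neg-implies-rule on 3]
6. not p, u   [neg-and-rule on 5 (branches; this branch)]
7. Box (not p and p), v   [Dia-rule on 4: fresh world v, uRv]
8. not p and p, u   [Box-rule on 7 via vRu]
9. p, u   [and-rule on 8]
Accessibility: uRu, uRv, vRu, vRv
Branch closes: p and not p both at u.
Every branch closes; the branch above is one of them.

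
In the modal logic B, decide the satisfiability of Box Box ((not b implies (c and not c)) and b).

Yes, satisfiable

1. Box Box ((not b implies (c and not c)) and b), u
2. Box ((not b implies (c and not c)) and b), u   [Box-rule on 1 via uRu]
3. (not b implies (c and not c)) and b, u   [Box-rule on 2 via uRu]
4. not b implies (c and not c), u   [and-rule on 3]
5. b, u   [and-rule on 3]
Accessibility: uRu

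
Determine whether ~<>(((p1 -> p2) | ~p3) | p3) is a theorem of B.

No, not valid

Tableau for the negation <>(((p1 -> p2) | ~p3) | p3):
1. <>(((p1 -> p2) | ~p3) | p3), u
2. ((p1 -> p2) | ~p3) | p3, v
3. p3, v
Accessibility: uRu, uRv, vRu, vRv
The negation has an open branch (countermodel exists).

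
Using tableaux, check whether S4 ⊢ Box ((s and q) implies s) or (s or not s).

Tableau for the negation not (Box ((s and q) implies s) or (s or not s)):
1. not (Box ((s and q) implies s) or (s or not s)), 0
2. not Box ((s and q) implies s), 0
3. not (s or not s), 0
4. not s, 0
5. s, 0
Accessibility: 0R0
Branch closes: s and not s both at 0.
Every branch of the negation's tableau closes; the branch above is one of them.

Valid in S4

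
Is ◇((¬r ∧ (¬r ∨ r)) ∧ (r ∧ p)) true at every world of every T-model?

Not valid

Tableau for the negation ¬◇((¬r ∧ (¬r ∨ r)) ∧ (r ∧ p)):
1. ¬◇((¬r ∧ (¬r ∨ r)) ∧ (r ∧ p)), 0
2. ¬((¬r ∧ (¬r ∨ r)) ∧ (r ∧ p)), 0   [¬◇-rule on 1 via 0R0]
3. ¬(r ∧ p), 0   [¬∧-rule on 2 (branches; this branch)]
4. ¬p, 0   [¬∧-rule on 3 (branches; this branch)]
Accessibility: 0R0
The negation has an open branch (countermodel exists).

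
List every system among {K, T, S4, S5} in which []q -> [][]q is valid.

S4, S5

T-tableau for the negation ~([]q -> [][]q):
1. ~([]q -> [][]q), w0
2. []q, w0
3. ~[][]q, w0
4. q, w0
5. ~[]q, w1
6. q, w1
7. ~q, w2
Accessibility: w0Rw0, w0Rw1, w1Rw1, w1Rw2, w2Rw2
Complete open branch: countermodel on a T-frame, so not valid in T, nor in K (the same frame is also a K-frame).
S4-tableau for the negation ~([]q -> [][]q):
1. ~([]q -> [][]q), w0
2. []q, w0
3. ~[][]q, w0
4. q, w0
5. ~[]q, w1
6. q, w1
7. ~q, w2
8. q, w2
Accessibility: w0Rw0, w0Rw1, w0Rw2, w1Rw1, w1Rw2, w2Rw2
Branch closes: q and ~q both at w2.
Every branch closes (one shown): valid in S4, hence also in S5 (every theorem of S4 is a theorem of S5).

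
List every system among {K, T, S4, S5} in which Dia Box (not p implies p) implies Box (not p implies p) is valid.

S5

S4-tableau for the negation not (Dia Box (not p implies p) implies Box (not p implies p)):
1. not (Dia Box (not p implies p) implies Box (not p implies p)), 0
2. Dia Box (not p implies p), 0
3. not Box (not p implies p), 0
4. Box (not p implies p), 1
5. not p implies p, 1
6. p, 1
7. not (not p implies p), 2
8. not p, 2
Accessibility: 0R0, 0R1, 0R2, 1R1, 2R2
Complete open branch: countermodel on an S4-frame, so not valid in S4, nor in K, T (the same frame is also a K-frame and a T-frame).
S5-tableau for the negation not (Dia Box (not p implies p) implies Box (not p implies p)):
1. not (Dia Box (not p implies p) implies Box (not p implies p)), 0
2. Dia Box (not p implies p), 0
3. not Box (not p implies p), 0
4. Box (not p implies p), 1
5. not p implies p, 0
6. not p implies p, 1
7. p, 0
8. p, 1
9. not (not p implies p), 2
10. not p, 2
11. not p implies p, 2
12. p, 2
Accessibility: 0R0, 0R1, 0R2, 1R0, 1R1, 1R2, 2R0, 2R1, 2R2
Branch closes: p and not p both at 2.
Every branch closes (one shown): valid in S5.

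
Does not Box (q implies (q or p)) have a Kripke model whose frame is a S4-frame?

Unsatisfiable (every branch closes)

1. not Box (q implies (q or p)), u
2. not (q implies (q or p)), v
3. q, v
4. not (q or p), v
5. not q, v
6. not p, v
Accessibility: uRu, uRv, vRv
Branch closes: q and not q both at v.
All branches of the tableau close; one closing branch shown above.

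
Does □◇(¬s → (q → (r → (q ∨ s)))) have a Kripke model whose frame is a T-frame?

1. □◇(¬s → (q → (r → (q ∨ s)))), 0
2. ◇(¬s → (q → (r → (q ∨ s)))), 0
3. ¬s → (q → (r → (q ∨ s))), 1
4. ◇(¬s → (q → (r → (q ∨ s)))), 1
5. q → (r → (q ∨ s)), 1
6. r → (q ∨ s), 1
7. q ∨ s, 1
8. s, 1
9. ¬s → (q → (r → (q ∨ s))), 2
10. q → (r → (q ∨ s)), 2
11. r → (q ∨ s), 2
12. q ∨ s, 2
13. s, 2
Accessibility: 0R0, 0R1, 1R1, 1R2, 2R2

Satisfiable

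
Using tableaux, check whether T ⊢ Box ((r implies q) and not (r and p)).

Invalid (countermodel exists)

Tableau for the negation not Box ((r implies q) and not (r and p)):
1. not Box ((r implies q) and not (r and p)), u
2. not ((r implies q) and not (r and p)), v
3. r and p, v
4. r, v
5. p, v
Accessibility: uRu, uRv, vRv
The negation has an open branch (countermodel exists).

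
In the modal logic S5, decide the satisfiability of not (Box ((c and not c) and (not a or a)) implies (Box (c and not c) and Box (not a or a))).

No, unsatisfiable

1. not (Box ((c and not c) and (not a or a)) implies (Box (c and not c) and Box (not a or a))), 0
2. Box ((c and not c) and (not a or a)), 0
3. not (Box (c and not c) and Box (not a or a)), 0
4. (c and not c) and (not a or a), 0
5. c and not c, 0
6. not a or a, 0
7. c, 0
8. not c, 0
Accessibility: 0R0
Branch closes: c and not c both at 0.
All branches of the tableau close; one closing branch shown above.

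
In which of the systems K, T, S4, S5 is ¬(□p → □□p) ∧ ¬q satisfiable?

K, T

S4-tableau for the formula:
1. ¬(□p → □□p) ∧ ¬q, w0
2. ¬(□p → □□p), w0
3. ¬q, w0
4. □p, w0
5. ¬□□p, w0
6. p, w0
7. ¬□p, w1
8. p, w1
9. ¬p, w2
10. p, w2
Accessibility: w0Rw0, w0Rw1, w0Rw2, w1Rw1, w1Rw2, w2Rw2
Branch closes: p and ¬p both at w2.
Every branch closes (one shown): unsatisfiable in S4, hence also in S5 (every S5-frame is an S4-frame).
T-tableau for the formula:
1. ¬(□p → □□p) ∧ ¬q, w0
2. ¬(□p → □□p), w0
3. ¬q, w0
4. □p, w0
5. ¬□□p, w0
6. p, w0
7. ¬□p, w1
8. p, w1
9. ¬p, w2
Accessibility: w0Rw0, w0Rw1, w1Rw1, w1Rw2, w2Rw2
Complete open branch: satisfiable in T, hence also in K (this T-model is also a K-model).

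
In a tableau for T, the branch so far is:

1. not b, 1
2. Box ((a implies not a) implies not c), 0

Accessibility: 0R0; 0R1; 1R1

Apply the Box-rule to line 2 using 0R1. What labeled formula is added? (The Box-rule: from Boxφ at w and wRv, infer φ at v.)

(a implies not a) implies not c, 1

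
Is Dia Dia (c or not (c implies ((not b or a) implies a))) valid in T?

Invalid (countermodel exists)

Tableau for the negation not Dia Dia (c or not (c implies ((not b or a) implies a))):
1. not Dia Dia (c or not (c implies ((not b or a) implies a))), w0
2. not Dia (c or not (c implies ((not b or a) implies a))), w0
3. not (c or not (c implies ((not b or a) implies a))), w0
4. not c, w0
5. c implies ((not b or a) implies a), w0
6. (not b or a) implies a, w0
7. a, w0
Accessibility: w0Rw0
The negation has an open branch (countermodel exists).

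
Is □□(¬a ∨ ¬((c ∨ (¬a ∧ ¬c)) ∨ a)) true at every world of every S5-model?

Invalid (countermodel exists)

Tableau for the negation ¬□□(¬a ∨ ¬((c ∨ (¬a ∧ ¬c)) ∨ a)):
1. ¬□□(¬a ∨ ¬((c ∨ (¬a ∧ ¬c)) ∨ a)), 0
2. ¬□(¬a ∨ ¬((c ∨ (¬a ∧ ¬c)) ∨ a)), 1
3. ¬(¬a ∨ ¬((c ∨ (¬a ∧ ¬c)) ∨ a)), 2
4. a, 2
5. (c ∨ (¬a ∧ ¬c)) ∨ a, 2
Accessibility: 0R0, 0R1, 0R2, 1R0, 1R1, 1R2, 2R0, 2R1, 2R2
The negation has an open branch (countermodel exists).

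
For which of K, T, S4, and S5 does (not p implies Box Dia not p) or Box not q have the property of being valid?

S5

S5-tableau for the negation not ((not p implies Box Dia not p) or Box not q):
1. not ((not p implies Box Dia not p) or Box not q), u
2. not (not p implies Box Dia not p), u
3. not Box not q, u
4. not p, u
5. not Box Dia not p, u
6. q, v
7. not Dia not p, w
8. p, u
Accessibility: uRu, uRv, uRw, vRu, vRv, vRw, wRu, wRv, wRw
Branch closes: p and not p both at u.
Every branch closes (one shown): valid in S5.
S4-tableau for the negation not ((not p implies Box Dia not p) or Box not q):
1. not ((not p implies Box Dia not p) or Box not q), u
2. not (not p implies Box Dia not p), u
3. not Box not q, u
4. not p, u
5. not Box Dia not p, u
6. q, v
7. not Dia not p, w
8. p, w
Accessibility: uRu, uRv, uRw, vRv, wRw
Complete open branch: countermodel on an S4-frame, so not valid in S4, nor in K, T (the same frame is also a K-frame and a T-frame).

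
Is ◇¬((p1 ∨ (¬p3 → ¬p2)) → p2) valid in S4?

Tableau for the negation ¬◇¬((p1 ∨ (¬p3 → ¬p2)) → p2):
1. ¬◇¬((p1 ∨ (¬p3 → ¬p2)) → p2), u
2. (p1 ∨ (¬p3 → ¬p2)) → p2, u
3. p2, u
Accessibility: uRu
The negation has an open branch (countermodel exists).

Not valid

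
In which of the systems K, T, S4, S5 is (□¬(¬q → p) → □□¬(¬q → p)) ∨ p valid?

T-tableau for the negation ¬((□¬(¬q → p) → □□¬(¬q → p)) ∨ p):
1. ¬((□¬(¬q → p) → □□¬(¬q → p)) ∨ p), 0
2. ¬(□¬(¬q → p) → □□¬(¬q → p)), 0   [¬∨-rule on 1]
3. ¬p, 0   [¬∨-rule on 1]
4. □¬(¬q → p), 0   [¬→-rule on 2]
5. ¬□□¬(¬q → p), 0   [¬→-rule on 2]
6. ¬(¬q → p), 0   [□-rule on 4 via 0R0]
7. ¬q, 0   [¬→-rule on 6]
8. ¬□¬(¬q → p), 1   [¬□-rule on 5: fresh world 1, 0R1]
9. ¬(¬q → p), 1   [□-rule on 4 via 0R1]
10. ¬q, 1   [¬→-rule on 9]
11. ¬p, 1   [¬→-rule on 9]
12. ¬q → p, 2   [¬□-rule on 8: fresh world 2, 1R2]
13. p, 2   [→-rule on 12 (branches; this branch)]
Accessibility: 0R0, 0R1, 1R1, 1R2, 2R2
Complete open branch: countermodel on a T-frame, so not valid in T, nor in K (the same frame is also a K-frame).
S4-tableau for the negation ¬((□¬(¬q → p) → □□¬(¬q → p)) ∨ p):
1. ¬((□¬(¬q → p) → □□¬(¬q → p)) ∨ p), 0
2. ¬(□¬(¬q → p) → □□¬(¬q → p)), 0   [¬∨-rule on 1]
3. ¬p, 0   [¬∨-rule on 1]
4. □¬(¬q → p), 0   [¬→-rule on 2]
5. ¬□□¬(¬q → p), 0   [¬→-rule on 2]
6. ¬(¬q → p), 0   [□-rule on 4 via 0R0]
7. ¬q, 0   [¬→-rule on 6]
8. ¬□¬(¬q → p), 1   [¬□-rule on 5: fresh world 1, 0R1]
9. ¬(¬q → p), 1   [□-rule on 4 via 0R1]
10. ¬q, 1   [¬→-rule on 9]
11. ¬p, 1   [¬→-rule on 9]
12. ¬q → p, 2   [¬□-rule on 8: fresh world 2, 1R2]
13. ¬(¬q → p), 2   [□-rule on 4 via 0R2]
14. ¬q, 2   [¬→-rule on 13]
15. ¬p, 2   [¬→-rule on 13]
16. p, 2   [→-rule on 12 (branches; this branch)]
Accessibility: 0R0, 0R1, 0R2, 1R1, 1R2, 2R2
Branch closes: p and ¬p both at 2.
Every branch closes (one shown): valid in S4, hence also in S5 (every theorem of S4 is a theorem of S5).

S4, S5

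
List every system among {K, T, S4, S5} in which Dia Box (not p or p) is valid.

T-tableau for the negation not Dia Box (not p or p):
1. not Dia Box (not p or p), u
2. not Box (not p or p), u   [neg-Dia-rule on 1 via uRu]
3. not (not p or p), v   [neg-Box-rule on 2: fresh world v, uRv]
4. p, v   [neg-or-rule on 3]
5. not p, v   [neg-or-rule on 3]
Accessibility: uRu, uRv, vRv
Branch closes: p and not p both at v.
Every branch closes (one shown): valid in T, hence also in S4, S5 (every theorem of T is a theorem of S4 and S5).
K-tableau for the negation not Dia Box (not p or p):
1. not Dia Box (not p or p), u
Complete open branch: countermodel on a K-frame, so not valid in K.

T, S4, S5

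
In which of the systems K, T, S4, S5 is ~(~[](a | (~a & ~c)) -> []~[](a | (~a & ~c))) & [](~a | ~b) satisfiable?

S4-tableau for the formula:
1. ~(~[](a | (~a & ~c)) -> []~[](a | (~a & ~c))) & [](~a | ~b), u
2. ~(~[](a | (~a & ~c)) -> []~[](a | (~a & ~c))), u
3. [](~a | ~b), u
4. ~[](a | (~a & ~c)), u
5. ~[]~[](a | (~a & ~c)), u
6. ~a | ~b, u
7. ~b, u
8. ~(a | (~a & ~c)), v
9. ~a, v
10. ~(~a & ~c), v
11. ~a | ~b, v
12. c, v
13. ~b, v
14. [](a | (~a & ~c)), w
15. ~a | ~b, w
16. a | (~a & ~c), w
17. ~b, w
18. ~a & ~c, w
19. ~a, w
20. ~c, w
Accessibility: uRu, uRv, uRw, vRv, wRw
Complete open branch: satisfiable in S4, hence also in K, T (this S4-model is also a K-model and a T-model).
S5-tableau for the formula:
1. ~(~[](a | (~a & ~c)) -> []~[](a | (~a & ~c))) & [](~a | ~b), u
2. ~(~[](a | (~a & ~c)) -> []~[](a | (~a & ~c))), u
3. [](~a | ~b), u
4. ~[](a | (~a & ~c)), u
5. ~[]~[](a | (~a & ~c)), u
6. ~a | ~b, u
7. ~b, u
8. ~(a | (~a & ~c)), v
9. ~a, v
10. ~(~a & ~c), v
11. ~a | ~b, v
12. c, v
13. ~b, v
14. [](a | (~a & ~c)), w
15. ~a | ~b, w
16. a | (~a & ~c), u
17. a | (~a & ~c), v
18. a | (~a & ~c), w
19. ~b, w
20. ~a & ~c, u
21. ~a, u
22. ~c, u
23. ~a & ~c, v
24. ~c, v
Accessibility: uRu, uRv, uRw, vRu, vRv, vRw, wRu, wRv, wRw
Branch closes: c and ~c both at v.
Every branch closes (one shown): unsatisfiable in S5.

K, T, S4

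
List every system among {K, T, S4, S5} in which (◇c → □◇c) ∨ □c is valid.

S4-tableau for the negation ¬((◇c → □◇c) ∨ □c):
1. ¬((◇c → □◇c) ∨ □c), w0
2. ¬(◇c → □◇c), w0
3. ¬□c, w0
4. ◇c, w0
5. ¬□◇c, w0
6. ¬c, w1
7. c, w2
8. ¬◇c, w3
9. ¬c, w3
Accessibility: w0Rw0, w0Rw1, w0Rw2, w0Rw3, w1Rw1, w2Rw2, w3Rw3
Complete open branch: countermodel on an S4-frame, so not valid in S4, nor in K, T (the same frame is also a K-frame and a T-frame).
S5-tableau for the negation ¬((◇c → □◇c) ∨ □c):
1. ¬((◇c → □◇c) ∨ □c), w0
2. ¬(◇c → □◇c), w0
3. ¬□c, w0
4. ◇c, w0
5. ¬□◇c, w0
6. ¬c, w1
7. c, w2
8. ¬◇c, w3
9. ¬c, w0
10. ¬c, w2
Accessibility: w0Rw0, w0Rw1, w0Rw2, w0Rw3, w1Rw0, w1Rw1, w1Rw2, w1Rw3, w2Rw0, w2Rw1, w2Rw2, w2Rw3, w3Rw0, w3Rw1, w3Rw2, w3Rw3
Branch closes: c and ¬c both at w2.
Every branch closes (one shown): valid in S5.

S5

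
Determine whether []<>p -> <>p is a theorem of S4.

Tableau for the negation ~([]<>p -> <>p):
1. ~([]<>p -> <>p), u
2. []<>p, u
3. ~<>p, u
4. <>p, u
5. ~p, u
6. p, v
7. <>p, v
8. ~p, v
Accessibility: uRu, uRv, vRv
Branch closes: p and ~p both at v.
All branches of the negation close; one closing branch shown above.

Valid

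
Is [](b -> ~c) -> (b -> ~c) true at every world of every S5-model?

Tableau for the negation ~([](b -> ~c) -> (b -> ~c)):
1. ~([](b -> ~c) -> (b -> ~c)), u
2. [](b -> ~c), u   [~->-rule on 1]
3. ~(b -> ~c), u   [~->-rule on 1]
4. b, u   [~->-rule on 3]
5. c, u   [~->-rule on 3]
6. b -> ~c, u   [[]-rule on 2 via uRu]
7. ~c, u   [->-rule on 6 (branches; this branch)]
Accessibility: uRu
Branch closes: c and ~c both at u.
Every branch of the negation's tableau closes; the branch above is one of them.

Valid in S5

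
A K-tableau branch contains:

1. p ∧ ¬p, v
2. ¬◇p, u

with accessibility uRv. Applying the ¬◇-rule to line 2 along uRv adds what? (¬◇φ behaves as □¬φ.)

¬p, v

¬◇φ behaves as □¬φ: propagate the negated body to each accessible world.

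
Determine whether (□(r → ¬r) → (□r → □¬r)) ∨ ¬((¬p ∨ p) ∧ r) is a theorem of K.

Valid in K

Tableau for the negation ¬((□(r → ¬r) → (□r → □¬r)) ∨ ¬((¬p ∨ p) ∧ r)):
1. ¬((□(r → ¬r) → (□r → □¬r)) ∨ ¬((¬p ∨ p) ∧ r)), 0
2. ¬(□(r → ¬r) → (□r → □¬r)), 0
3. (¬p ∨ p) ∧ r, 0
4. □(r → ¬r), 0
5. ¬(□r → □¬r), 0
6. ¬p ∨ p, 0
7. r, 0
8. □r, 0
9. ¬□¬r, 0
10. p, 0
11. r, 1
12. r → ¬r, 1
13. ¬r, 1
Accessibility: 0R1
Branch closes: r and ¬r both at 1.
Every branch of the negation's tableau closes; the branch above is one of them.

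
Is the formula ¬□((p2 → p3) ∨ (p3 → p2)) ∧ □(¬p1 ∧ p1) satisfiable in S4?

1. ¬□((p2 → p3) ∨ (p3 → p2)) ∧ □(¬p1 ∧ p1), 0
2. ¬□((p2 → p3) ∨ (p3 → p2)), 0   [∧-rule on 1]
3. □(¬p1 ∧ p1), 0   [∧-rule on 1]
4. ¬p1 ∧ p1, 0   [□-rule on 3 via 0R0]
5. ¬p1, 0   [∧-rule on 4]
6. p1, 0   [∧-rule on 4]
Accessibility: 0R0
Branch closes: p1 and ¬p1 both at 0.
Every branch closes; the branch above is one of them.

Unsatisfiable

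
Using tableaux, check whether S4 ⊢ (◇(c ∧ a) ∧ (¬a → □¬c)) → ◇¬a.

Tableau for the negation ¬((◇(c ∧ a) ∧ (¬a → □¬c)) → ◇¬a):
1. ¬((◇(c ∧ a) ∧ (¬a → □¬c)) → ◇¬a), 0
2. ◇(c ∧ a) ∧ (¬a → □¬c), 0
3. ¬◇¬a, 0
4. ◇(c ∧ a), 0
5. ¬a → □¬c, 0
6. a, 0
7. c ∧ a, 1
8. c, 1
9. a, 1
Accessibility: 0R0, 0R1, 1R1
The negation has an open branch (countermodel exists).

Not valid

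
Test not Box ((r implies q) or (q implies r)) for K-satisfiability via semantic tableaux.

1. not Box ((r implies q) or (q implies r)), 0
2. not ((r implies q) or (q implies r)), 1
3. not (r implies q), 1
4. not (q implies r), 1
5. r, 1
6. not q, 1
7. q, 1
8. not r, 1
Accessibility: 0R1
Branch closes: q and not q both at 1.
Every branch closes; the branch above is one of them.

Unsatisfiable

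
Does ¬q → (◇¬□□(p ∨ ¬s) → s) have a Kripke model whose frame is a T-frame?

Yes, satisfiable

1. ¬q → (◇¬□□(p ∨ ¬s) → s), 0
2. ◇¬□□(p ∨ ¬s) → s, 0   [→-rule on 1 (branches; this branch)]
3. s, 0   [→-rule on 2 (branches; this branch)]
Accessibility: 0R0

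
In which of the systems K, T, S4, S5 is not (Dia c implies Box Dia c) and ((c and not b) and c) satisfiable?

S5-tableau for the formula:
1. not (Dia c implies Box Dia c) and ((c and not b) and c), w0
2. not (Dia c implies Box Dia c), w0
3. (c and not b) and c, w0
4. Dia c, w0
5. not Box Dia c, w0
6. c and not b, w0
7. c, w0
8. not b, w0
9. c, w1
10. not Dia c, w2
11. not c, w0
Accessibility: w0Rw0, w0Rw1, w0Rw2, w1Rw0, w1Rw1, w1Rw2, w2Rw0, w2Rw1, w2Rw2
Branch closes: c and not c both at w0.
Every branch closes (one shown): unsatisfiable in S5.
S4-tableau for the formula:
1. not (Dia c implies Box Dia c) and ((c and not b) and c), w0
2. not (Dia c implies Box Dia c), w0
3. (c and not b) and c, w0
4. Dia c, w0
5. not Box Dia c, w0
6. c and not b, w0
7. c, w0
8. not b, w0
9. c, w1
10. not Dia c, w2
11. not c, w2
Accessibility: w0Rw0, w0Rw1, w0Rw2, w1Rw1, w2Rw2
Complete open branch: satisfiable in S4, hence also in K, T (this S4-model is also a K-model and a T-model).

K, T, S4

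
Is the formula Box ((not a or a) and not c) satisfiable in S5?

Yes, satisfiable

1. Box ((not a or a) and not c), u
2. (not a or a) and not c, u
3. not a or a, u
4. not c, u
5. a, u
Accessibility: uRu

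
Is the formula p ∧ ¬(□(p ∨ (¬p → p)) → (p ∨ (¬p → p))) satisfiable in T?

Unsatisfiable

1. p ∧ ¬(□(p ∨ (¬p → p)) → (p ∨ (¬p → p))), 0
2. p, 0
3. ¬(□(p ∨ (¬p → p)) → (p ∨ (¬p → p))), 0
4. □(p ∨ (¬p → p)), 0
5. ¬(p ∨ (¬p → p)), 0
6. ¬p, 0
7. ¬(¬p → p), 0
Accessibility: 0R0
Branch closes: p and ¬p both at 0.
All branches of the tableau close; one closing branch shown above.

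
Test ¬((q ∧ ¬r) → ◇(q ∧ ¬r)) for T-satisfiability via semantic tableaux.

Unsatisfiable (every branch closes)

1. ¬((q ∧ ¬r) → ◇(q ∧ ¬r)), 0
2. q ∧ ¬r, 0
3. ¬◇(q ∧ ¬r), 0
4. q, 0
5. ¬r, 0
6. ¬(q ∧ ¬r), 0
7. r, 0
Accessibility: 0R0
Branch closes: r and ¬r both at 0.
Every branch closes; the branch above is one of them.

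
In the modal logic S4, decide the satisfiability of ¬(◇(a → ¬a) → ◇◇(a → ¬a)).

Unsatisfiable (every branch closes)

1. ¬(◇(a → ¬a) → ◇◇(a → ¬a)), w0
2. ◇(a → ¬a), w0   [¬→-rule on 1]
3. ¬◇◇(a → ¬a), w0   [¬→-rule on 1]
4. ¬◇(a → ¬a), w0   [¬◇-rule on 3 via w0Rw0]
5. ¬(a → ¬a), w0   [¬◇-rule on 4 via w0Rw0]
6. a, w0   [¬→-rule on 5]
7. a → ¬a, w1   [◇-rule on 2: fresh world w1, w0Rw1]
8. ¬◇(a → ¬a), w1   [¬◇-rule on 3 via w0Rw1]
9. ¬(a → ¬a), w1   [¬◇-rule on 4 via w0Rw1]
10. a, w1   [¬→-rule on 9]
11. ¬a, w1   [→-rule on 7 (branches; this branch)]
Accessibility: w0Rw0, w0Rw1, w1Rw1
Branch closes: a and ¬a both at w1.
(One branch shown.) All branches close.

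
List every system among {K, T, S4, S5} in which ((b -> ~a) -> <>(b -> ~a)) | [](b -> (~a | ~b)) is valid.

K-tableau for the negation ~(((b -> ~a) -> <>(b -> ~a)) | [](b -> (~a | ~b))):
1. ~(((b -> ~a) -> <>(b -> ~a)) | [](b -> (~a | ~b))), w0
2. ~((b -> ~a) -> <>(b -> ~a)), w0
3. ~[](b -> (~a | ~b)), w0
4. b -> ~a, w0
5. ~<>(b -> ~a), w0
6. ~a, w0
7. ~(b -> (~a | ~b)), w1
8. b, w1
9. ~(~a | ~b), w1
10. a, w1
11. ~(b -> ~a), w1
Accessibility: w0Rw1
Complete open branch: countermodel on a K-frame, so not valid in K.
T-tableau for the negation ~(((b -> ~a) -> <>(b -> ~a)) | [](b -> (~a | ~b))):
1. ~(((b -> ~a) -> <>(b -> ~a)) | [](b -> (~a | ~b))), w0
2. ~((b -> ~a) -> <>(b -> ~a)), w0
3. ~[](b -> (~a | ~b)), w0
4. b -> ~a, w0
5. ~<>(b -> ~a), w0
6. ~(b -> ~a), w0
7. b, w0
8. a, w0
9. ~a, w0
Accessibility: w0Rw0
Branch closes: a and ~a both at w0.
Every branch closes (one shown): valid in T, hence also in S4, S5 (every theorem of T is a theorem of S4 and S5).

T, S4, S5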